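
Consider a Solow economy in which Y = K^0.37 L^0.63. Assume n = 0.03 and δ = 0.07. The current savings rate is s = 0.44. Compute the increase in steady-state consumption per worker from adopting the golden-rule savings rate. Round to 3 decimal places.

Δc ≈ 0.022

Capital per worker breaks even when investment replaces (n + δ)·k; here n + δ = 0.1.
Current steady state (s = 0.44): k* = (0.44/0.1)^(1/0.63) ≈ 10.5040, y* = 10.5040^0.37 ≈ 2.3873, c* = (1−0.44)·2.3873 ≈ 1.3369.
At the golden rule the marginal product of capital equals n+δ: 0.37·k^(0.37−1) = 0.1. Solving, k_gold = (0.37/0.1)^(1/0.63) ≈ 7.9782.
y_gold = 7.9782^0.37 ≈ 2.1563, c_gold = y_gold − 0.1·k_gold ≈ 1.3585.
Gain: Δc = 1.3585 − 1.3369 ≈ 0.0216.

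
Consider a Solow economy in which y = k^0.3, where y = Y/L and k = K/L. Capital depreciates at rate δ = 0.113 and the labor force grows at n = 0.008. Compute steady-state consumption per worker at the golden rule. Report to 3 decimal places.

n + δ = 0.008 + 0.113 = 0.121.
Golden rule sets MPK = n+δ: 0.3·k^(0.3−1) = 0.121, so k_gold = (0.3/0.121)^(1/0.7) ≈ 3.6588.
y_gold = 3.6588^0.3 ≈ 1.4757.
c_gold = y_gold − (n+δ)·k_gold = 1.4757 − 0.121·3.6588 ≈ 1.0330.

c_gold ≈ 1.033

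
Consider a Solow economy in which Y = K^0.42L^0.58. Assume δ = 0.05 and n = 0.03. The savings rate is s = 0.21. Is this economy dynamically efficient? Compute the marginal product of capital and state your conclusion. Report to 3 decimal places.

The effective depreciation rate is n + δ = 0.03 + 0.05 = 0.08.
Steady-state k*: s·k^0.42 = 0.08·k gives k* = (0.21/0.08)^(1/0.58) ≈ 5.2800.
MPK = 0.42·5.2800^(-0.58) ≈ 0.1600.
MPK > n+δ = 0.08, so the economy is dynamically efficient (under-saving).

dynamically efficient; MPK ≈ 0.160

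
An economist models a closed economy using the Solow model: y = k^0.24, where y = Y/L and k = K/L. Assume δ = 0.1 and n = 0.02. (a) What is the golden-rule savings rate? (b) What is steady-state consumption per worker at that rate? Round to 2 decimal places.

Break-even investment rate: n + δ = 0.02 + 0.1 = 0.12.
For Cobb-Douglas, s_gold equals capital's share: s_gold = 0.24.
At the golden rule the marginal product of capital equals n+δ: 0.24·k^(0.24−1) = 0.12. Solving, k_gold = (0.24/0.12)^(1/0.76) ≈ 2.4894.
y_gold = 2.4894^0.24 ≈ 1.2447; c_gold = (1−0.24)·y_gold ≈ 0.9460.

(a) s_gold = 0.24; (b) c_gold ≈ 0.95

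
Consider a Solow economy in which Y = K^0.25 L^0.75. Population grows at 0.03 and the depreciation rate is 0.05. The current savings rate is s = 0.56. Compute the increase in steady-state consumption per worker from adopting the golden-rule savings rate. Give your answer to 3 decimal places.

Δc ≈ 0.255

Break-even investment rate: n + δ = 0.03 + 0.05 = 0.08.
Current steady state (s = 0.56): k* = (0.56/0.08)^(1/0.75) ≈ 13.3905, y* = 13.3905^0.25 ≈ 1.9129, c* = (1−0.56)·1.9129 ≈ 0.8417.
Maximizing c = f(k) − (n+δ)·k gives f'(k) = n+δ, i.e. 0.25·k^(0.25−1) = 0.08, so k_gold = (0.25/0.08)^(1/0.75) ≈ 4.5688.
y_gold = 4.5688^0.25 ≈ 1.4620, c_gold = y_gold − 0.08·k_gold ≈ 1.0965.
Gain: Δc = 1.0965 − 0.8417 ≈ 0.2548.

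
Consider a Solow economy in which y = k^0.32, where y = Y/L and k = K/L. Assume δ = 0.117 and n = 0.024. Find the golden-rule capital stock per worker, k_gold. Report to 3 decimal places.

n + δ = 0.024 + 0.117 = 0.141.
At the golden rule the marginal product of capital equals n+δ: 0.32·k^(0.32−1) = 0.141. Solving, k_gold = (0.32/0.141)^(1/0.68) ≈ 3.3375.

k_gold ≈ 3.338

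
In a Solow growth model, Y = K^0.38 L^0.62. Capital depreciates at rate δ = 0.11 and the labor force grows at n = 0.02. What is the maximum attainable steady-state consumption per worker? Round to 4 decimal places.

c_gold ≈ 1.1965

n + δ = 0.02 + 0.11 = 0.13.
Maximizing c = f(k) − (n+δ)·k gives f'(k) = n+δ, i.e. 0.38·k^(0.38−1) = 0.13, so k_gold = (0.38/0.13)^(1/0.62) ≈ 5.6410.
y_gold = 5.6410^0.38 ≈ 1.9298.
c_gold = y_gold − (n+δ)·k_gold = 1.9298 − 0.13·5.6410 ≈ 1.1965.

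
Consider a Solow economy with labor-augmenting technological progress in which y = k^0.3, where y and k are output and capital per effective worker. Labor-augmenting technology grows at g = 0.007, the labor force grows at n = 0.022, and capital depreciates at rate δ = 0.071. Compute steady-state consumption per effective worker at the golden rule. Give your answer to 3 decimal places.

c_gold ≈ 1.121

The effective depreciation rate is n + g + δ = 0.022 + 0.007 + 0.071 = 0.1.
At the golden rule the marginal product of capital equals n+g+δ: 0.3·k^(0.3−1) = 0.1. Solving, k_gold = (0.3/0.1)^(1/0.7) ≈ 4.8040.
y_gold = 4.8040^0.3 ≈ 1.6013.
c_gold = y_gold − (n+g+δ)·k_gold = 1.6013 − 0.1·4.8040 ≈ 1.1209.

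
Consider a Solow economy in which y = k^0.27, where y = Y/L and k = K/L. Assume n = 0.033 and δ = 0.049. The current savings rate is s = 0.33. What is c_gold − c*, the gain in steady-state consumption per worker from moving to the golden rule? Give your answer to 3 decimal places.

Break-even investment rate: n + δ = 0.033 + 0.049 = 0.082.
Current steady state (s = 0.33): k* = (0.33/0.082)^(1/0.73) ≈ 6.7353, y* = 6.7353^0.27 ≈ 1.6736, c* = (1−0.33)·1.6736 ≈ 1.1213.
Golden rule sets MPK = n+δ: 0.27·k^(0.27−1) = 0.082, so k_gold = (0.27/0.082)^(1/0.73) ≈ 5.1165.
y_gold = 5.1165^0.27 ≈ 1.5539, c_gold = y_gold − 0.082·k_gold ≈ 1.1343.
Gain: Δc = 1.1343 − 1.1213 ≈ 0.0130.

Δc ≈ 0.013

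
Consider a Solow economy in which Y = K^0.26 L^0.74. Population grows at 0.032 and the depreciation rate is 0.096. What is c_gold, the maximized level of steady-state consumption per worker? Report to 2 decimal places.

n + δ = 0.032 + 0.096 = 0.128.
Setting f'(k) = n+δ gives 0.26·k^(0.26−1) = 0.128, hence k_gold = (0.26/0.128)^(1/0.74) ≈ 2.6055.
y_gold = 2.6055^0.26 ≈ 1.2827.
c_gold = y_gold − (n+δ)·k_gold = 1.2827 − 0.128·2.6055 ≈ 0.9492.

c_gold ≈ 0.95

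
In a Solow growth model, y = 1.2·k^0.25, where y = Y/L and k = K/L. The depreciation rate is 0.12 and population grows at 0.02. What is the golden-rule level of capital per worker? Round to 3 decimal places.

k_gold ≈ 2.763

Capital per worker breaks even when investment replaces (n + δ)·k; here n + δ = 0.14.
Maximizing c = f(k) − (n+δ)·k gives f'(k) = n+δ, i.e. 0.25·1.2·k^(0.25−1) = 0.14, so k_gold = (0.25·1.2/0.14)^(1/0.75) ≈ 2.7626.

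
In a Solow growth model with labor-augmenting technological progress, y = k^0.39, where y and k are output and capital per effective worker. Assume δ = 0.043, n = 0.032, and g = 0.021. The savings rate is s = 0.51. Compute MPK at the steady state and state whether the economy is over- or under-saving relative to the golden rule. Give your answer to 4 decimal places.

over-saving; MPK ≈ 0.0734

n + g + δ = 0.032 + 0.021 + 0.043 = 0.096.
Steady-state k*: s·k^0.39 = 0.096·k gives k* = (0.51/0.096)^(1/0.61) ≈ 15.4531.
MPK = 0.39·15.4531^(-0.61) ≈ 0.0734.
MPK < n+g+δ = 0.096, so the economy is dynamically inefficient (over-saving).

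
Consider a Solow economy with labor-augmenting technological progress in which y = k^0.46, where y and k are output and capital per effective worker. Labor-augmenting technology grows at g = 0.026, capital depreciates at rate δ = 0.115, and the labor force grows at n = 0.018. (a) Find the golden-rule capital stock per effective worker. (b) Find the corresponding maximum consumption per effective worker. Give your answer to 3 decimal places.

(a) k_gold ≈ 7.151; (b) c_gold ≈ 1.335

n + g + δ = 0.018 + 0.026 + 0.115 = 0.159.
Golden rule sets MPK = n+g+δ: 0.46·k^(0.46−1) = 0.159, so k_gold = (0.46/0.159)^(1/0.54) ≈ 7.1511.
y_gold = 7.1511^0.46 ≈ 2.4718; c_gold = y_gold − 0.159·k_gold ≈ 1.3348.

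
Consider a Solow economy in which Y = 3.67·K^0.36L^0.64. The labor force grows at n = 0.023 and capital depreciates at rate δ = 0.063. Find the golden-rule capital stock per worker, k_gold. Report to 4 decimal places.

The effective depreciation rate is n + δ = 0.023 + 0.063 = 0.086.
Golden rule sets MPK = n+δ: 0.36·3.67·k^(0.36−1) = 0.086, so k_gold = (0.36·3.67/0.086)^(1/0.64) ≈ 71.4265.

k_gold ≈ 71.4265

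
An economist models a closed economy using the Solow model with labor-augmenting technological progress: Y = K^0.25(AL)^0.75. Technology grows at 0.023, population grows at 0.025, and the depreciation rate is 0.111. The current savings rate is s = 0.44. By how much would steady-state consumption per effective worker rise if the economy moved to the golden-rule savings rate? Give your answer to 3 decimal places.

Capital per effective worker breaks even when investment replaces (n + g + δ)·k; here n + g + δ = 0.159.
Current steady state (s = 0.44): k* = (0.44/0.159)^(1/0.75) ≈ 3.8851, y* = 3.8851^0.25 ≈ 1.4040, c* = (1−0.44)·1.4040 ≈ 0.7862.
At the golden rule the marginal product of capital equals n+g+δ: 0.25·k^(0.25−1) = 0.159. Solving, k_gold = (0.25/0.159)^(1/0.75) ≈ 1.8283.
y_gold = 1.8283^0.25 ≈ 1.1628, c_gold = y_gold − 0.159·k_gold ≈ 0.8721.
Gain: Δc = 0.8721 − 0.7862 ≈ 0.0859.

Δc ≈ 0.086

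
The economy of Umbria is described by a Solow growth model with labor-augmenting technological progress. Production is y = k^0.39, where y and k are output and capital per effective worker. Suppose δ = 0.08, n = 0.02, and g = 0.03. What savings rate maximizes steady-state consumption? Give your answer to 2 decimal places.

s_gold = 0.39

Capital per effective worker breaks even when investment replaces (n + g + δ)·k; here n + g + δ = 0.13.
At the golden rule MPK = n+g+δ, and in any Cobb-Douglas steady state s = (n+g+δ)·k/y = MPK·k/y = capital's share 0.39.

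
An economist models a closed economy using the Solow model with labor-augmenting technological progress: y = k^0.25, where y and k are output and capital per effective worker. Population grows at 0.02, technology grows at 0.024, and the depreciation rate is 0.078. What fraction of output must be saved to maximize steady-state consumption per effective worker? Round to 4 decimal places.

s_gold = 0.2500

Break-even investment rate: n + g + δ = 0.02 + 0.024 + 0.078 = 0.122.
At the golden rule MPK = n+g+δ, and in any Cobb-Douglas steady state s = (n+g+δ)·k/y = MPK·k/y = capital's share 0.25.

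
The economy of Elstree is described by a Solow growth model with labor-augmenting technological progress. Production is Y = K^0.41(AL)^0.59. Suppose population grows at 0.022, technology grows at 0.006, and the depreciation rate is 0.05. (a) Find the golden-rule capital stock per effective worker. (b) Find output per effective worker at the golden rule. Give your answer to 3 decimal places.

(a) k_gold ≈ 16.654; (b) y_gold ≈ 3.168

Break-even investment rate: n + g + δ = 0.022 + 0.006 + 0.05 = 0.078.
Maximizing c = f(k) − (n+g+δ)·k gives f'(k) = n+g+δ, i.e. 0.41·k^(0.41−1) = 0.078, so k_gold = (0.41/0.078)^(1/0.59) ≈ 16.6536.
y_gold = 16.6536^0.41 ≈ 3.1682.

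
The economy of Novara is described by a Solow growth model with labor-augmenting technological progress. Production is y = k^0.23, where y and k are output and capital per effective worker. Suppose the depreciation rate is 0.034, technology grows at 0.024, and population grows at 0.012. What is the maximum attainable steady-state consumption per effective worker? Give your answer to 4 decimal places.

c_gold ≈ 1.0985

Break-even investment rate: n + g + δ = 0.012 + 0.024 + 0.034 = 0.07.
At the golden rule the marginal product of capital equals n+g+δ: 0.23·k^(0.23−1) = 0.07. Solving, k_gold = (0.23/0.07)^(1/0.77) ≈ 4.6876.
y_gold = 4.6876^0.23 ≈ 1.4267.
c_gold = y_gold − (n+g+δ)·k_gold = 1.4267 − 0.07·4.6876 ≈ 1.0985.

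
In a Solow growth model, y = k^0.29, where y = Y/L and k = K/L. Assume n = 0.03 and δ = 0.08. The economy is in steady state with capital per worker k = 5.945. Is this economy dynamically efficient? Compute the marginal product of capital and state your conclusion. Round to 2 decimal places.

dynamically inefficient; MPK ≈ 0.08

Break-even investment rate: n + δ = 0.03 + 0.08 = 0.11.
MPK = 0.29·k^(0.29−1) = 0.29·5.945^(-0.71) ≈ 0.0818.
MPK < 0.11, so the economy is dynamically inefficient (over-saving).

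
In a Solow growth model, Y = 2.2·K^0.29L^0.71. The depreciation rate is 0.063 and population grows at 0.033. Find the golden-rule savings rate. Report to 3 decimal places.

s_gold = 0.290

Break-even investment rate: n + δ = 0.033 + 0.063 = 0.096.
At the golden rule MPK = n+δ, and in any Cobb-Douglas steady state s = (n+δ)·k/y = MPK·k/y = capital's share 0.29.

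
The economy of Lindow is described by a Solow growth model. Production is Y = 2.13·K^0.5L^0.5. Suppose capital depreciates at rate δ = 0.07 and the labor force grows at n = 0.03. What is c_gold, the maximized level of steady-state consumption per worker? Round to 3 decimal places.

Capital per worker breaks even when investment replaces (n + δ)·k; here n + δ = 0.1.
Maximizing c = f(k) − (n+δ)·k gives f'(k) = n+δ, i.e. 0.5·2.13·k^(0.5−1) = 0.1, so k_gold = (0.5·2.13/0.1)^(1/0.5) ≈ 113.4225.
y_gold = 2.13·113.4225^0.5 ≈ 22.6845.
c_gold = y_gold − (n+δ)·k_gold = 22.6845 − 0.1·113.4225 ≈ 11.3422.

c_gold ≈ 11.342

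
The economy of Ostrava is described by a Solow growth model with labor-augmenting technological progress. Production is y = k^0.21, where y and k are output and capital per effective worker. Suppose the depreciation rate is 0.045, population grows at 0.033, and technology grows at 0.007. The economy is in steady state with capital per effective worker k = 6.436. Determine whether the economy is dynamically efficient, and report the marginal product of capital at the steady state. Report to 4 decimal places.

dynamically inefficient; MPK ≈ 0.0482

n + g + δ = 0.033 + 0.007 + 0.045 = 0.085.
MPK = 0.21·k^(0.21−1) = 0.21·6.436^(-0.79) ≈ 0.0482.
MPK < 0.085, so the economy is dynamically inefficient (over-saving).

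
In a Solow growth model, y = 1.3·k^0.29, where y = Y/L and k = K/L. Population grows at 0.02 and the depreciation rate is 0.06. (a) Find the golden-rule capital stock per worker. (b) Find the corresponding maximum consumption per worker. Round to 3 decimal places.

Break-even investment rate: n + δ = 0.02 + 0.06 = 0.08.
Maximizing c = f(k) − (n+δ)·k gives f'(k) = n+δ, i.e. 0.29·1.3·k^(0.29−1) = 0.08, so k_gold = (0.29·1.3/0.08)^(1/0.71) ≈ 8.8765.
y_gold = 1.3·8.8765^0.29 ≈ 2.4487; c_gold = y_gold − 0.08·k_gold ≈ 1.7386.

(a) k_gold ≈ 8.876; (b) c_gold ≈ 1.739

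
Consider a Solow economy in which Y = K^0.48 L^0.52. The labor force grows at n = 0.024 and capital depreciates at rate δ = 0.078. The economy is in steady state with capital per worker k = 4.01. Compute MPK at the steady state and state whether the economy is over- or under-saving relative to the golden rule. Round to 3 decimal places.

The effective depreciation rate is n + δ = 0.024 + 0.078 = 0.102.
MPK = 0.48·k^(0.48−1) = 0.48·4.01^(-0.52) ≈ 0.2331.
MPK > 0.102, so the economy is dynamically efficient (under-saving).

under-saving; MPK ≈ 0.233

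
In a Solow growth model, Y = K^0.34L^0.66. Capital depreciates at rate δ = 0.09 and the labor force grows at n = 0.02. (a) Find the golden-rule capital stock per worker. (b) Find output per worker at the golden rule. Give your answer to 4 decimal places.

(a) k_gold ≈ 5.5278; (b) y_gold ≈ 1.7884

Break-even investment rate: n + δ = 0.02 + 0.09 = 0.11.
Maximizing c = f(k) − (n+δ)·k gives f'(k) = n+δ, i.e. 0.34·k^(0.34−1) = 0.11, so k_gold = (0.34/0.11)^(1/0.66) ≈ 5.5278.
y_gold = 5.5278^0.34 ≈ 1.7884.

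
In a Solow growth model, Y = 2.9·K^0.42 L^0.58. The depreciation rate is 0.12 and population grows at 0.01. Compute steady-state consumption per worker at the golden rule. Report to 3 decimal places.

The effective depreciation rate is n + δ = 0.01 + 0.12 = 0.13.
Golden rule sets MPK = n+δ: 0.42·2.9·k^(0.42−1) = 0.13, so k_gold = (0.42·2.9/0.13)^(1/0.58) ≈ 47.3534.
y_gold = 2.9·47.3534^0.42 ≈ 14.6570.
c_gold = y_gold − (n+δ)·k_gold = 14.6570 − 0.13·47.3534 ≈ 8.5011.

c_gold ≈ 8.501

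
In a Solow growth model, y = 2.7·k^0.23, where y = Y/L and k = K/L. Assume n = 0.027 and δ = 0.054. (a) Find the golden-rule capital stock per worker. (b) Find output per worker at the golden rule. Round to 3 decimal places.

(a) k_gold ≈ 14.088; (b) y_gold ≈ 4.961

Break-even investment rate: n + δ = 0.027 + 0.054 = 0.081.
Setting f'(k) = n+δ gives 0.23·2.7·k^(0.23−1) = 0.081, hence k_gold = (0.23·2.7/0.081)^(1/0.77) ≈ 14.0877.
y_gold = 2.7·14.0877^0.23 ≈ 4.9613.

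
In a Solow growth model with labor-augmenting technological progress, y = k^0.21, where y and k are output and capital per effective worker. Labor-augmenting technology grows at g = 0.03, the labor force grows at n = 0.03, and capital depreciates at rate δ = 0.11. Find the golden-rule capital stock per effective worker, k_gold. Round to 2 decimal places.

k_gold ≈ 1.31

Break-even investment rate: n + g + δ = 0.03 + 0.03 + 0.11 = 0.17.
Setting f'(k) = n+g+δ gives 0.21·k^(0.21−1) = 0.17, hence k_gold = (0.21/0.17)^(1/0.79) ≈ 1.3067.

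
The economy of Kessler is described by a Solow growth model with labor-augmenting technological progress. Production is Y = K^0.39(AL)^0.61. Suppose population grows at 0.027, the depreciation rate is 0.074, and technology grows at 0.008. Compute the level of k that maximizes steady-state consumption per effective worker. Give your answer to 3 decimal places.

The effective depreciation rate is n + g + δ = 0.027 + 0.008 + 0.074 = 0.109.
Maximizing c = f(k) − (n+g+δ)·k gives f'(k) = n+g+δ, i.e. 0.39·k^(0.39−1) = 0.109, so k_gold = (0.39/0.109)^(1/0.61) ≈ 8.0836.

k_gold ≈ 8.084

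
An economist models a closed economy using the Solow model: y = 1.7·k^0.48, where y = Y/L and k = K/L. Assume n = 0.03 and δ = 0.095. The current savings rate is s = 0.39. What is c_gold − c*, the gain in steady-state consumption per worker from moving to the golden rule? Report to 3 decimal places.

Δc ≈ 0.157

n + δ = 0.03 + 0.095 = 0.125.
Current steady state (s = 0.39): k* = (0.39·1.7/0.125)^(1/0.52) ≈ 24.7439, y* = 1.7·24.7439^0.48 ≈ 7.9307, c* = (1−0.39)·7.9307 ≈ 4.8378.
Golden rule sets MPK = n+δ: 0.48·1.7·k^(0.48−1) = 0.125, so k_gold = (0.48·1.7/0.125)^(1/0.52) ≈ 36.8880.
y_gold = 1.7·36.8880^0.48 ≈ 9.6062, c_gold = y_gold − 0.125·k_gold ≈ 4.9952.
Gain: Δc = 4.9952 − 4.8378 ≈ 0.1575.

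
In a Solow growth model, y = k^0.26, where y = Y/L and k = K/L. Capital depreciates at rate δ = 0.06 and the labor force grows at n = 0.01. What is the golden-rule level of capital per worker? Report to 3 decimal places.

k_gold ≈ 5.890

The effective depreciation rate is n + δ = 0.01 + 0.06 = 0.07.
At the golden rule the marginal product of capital equals n+δ: 0.26·k^(0.26−1) = 0.07. Solving, k_gold = (0.26/0.07)^(1/0.74) ≈ 5.8898.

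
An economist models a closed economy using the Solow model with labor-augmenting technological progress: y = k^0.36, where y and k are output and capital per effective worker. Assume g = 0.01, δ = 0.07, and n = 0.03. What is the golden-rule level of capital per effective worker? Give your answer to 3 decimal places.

Capital per effective worker breaks even when investment replaces (n + g + δ)·k; here n + g + δ = 0.11.
Golden rule sets MPK = n+g+δ: 0.36·k^(0.36−1) = 0.11, so k_gold = (0.36/0.11)^(1/0.64) ≈ 6.3760.

k_gold ≈ 6.376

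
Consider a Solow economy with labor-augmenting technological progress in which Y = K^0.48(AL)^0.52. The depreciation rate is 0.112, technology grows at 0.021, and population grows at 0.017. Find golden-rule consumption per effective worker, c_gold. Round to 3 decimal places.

c_gold ≈ 1.522

n + g + δ = 0.017 + 0.021 + 0.112 = 0.15.
Setting f'(k) = n+g+δ gives 0.48·k^(0.48−1) = 0.15, hence k_gold = (0.48/0.15)^(1/0.52) ≈ 9.3636.
y_gold = 9.3636^0.48 ≈ 2.9261.
c_gold = y_gold − (n+g+δ)·k_gold = 2.9261 − 0.15·9.3636 ≈ 1.5216.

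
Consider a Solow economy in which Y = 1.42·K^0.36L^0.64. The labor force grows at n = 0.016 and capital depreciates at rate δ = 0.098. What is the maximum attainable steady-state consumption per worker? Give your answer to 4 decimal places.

n + δ = 0.016 + 0.098 = 0.114.
Maximizing c = f(k) − (n+δ)·k gives f'(k) = n+δ, i.e. 0.36·1.42·k^(0.36−1) = 0.114, so k_gold = (0.36·1.42/0.114)^(1/0.64) ≈ 10.4294.
y_gold = 1.42·10.4294^0.36 ≈ 3.3026.
c_gold = y_gold − (n+δ)·k_gold = 3.3026 − 0.114·10.4294 ≈ 2.1137.

c_gold ≈ 2.1137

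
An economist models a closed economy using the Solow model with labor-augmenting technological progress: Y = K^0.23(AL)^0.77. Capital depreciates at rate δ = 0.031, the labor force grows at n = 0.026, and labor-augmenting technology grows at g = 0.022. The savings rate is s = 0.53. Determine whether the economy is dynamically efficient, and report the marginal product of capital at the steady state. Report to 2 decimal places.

Break-even investment rate: n + g + δ = 0.026 + 0.022 + 0.031 = 0.079.
Steady-state k*: s·k^0.23 = 0.079·k gives k* = (0.53/0.079)^(1/0.77) ≈ 11.8459.
MPK = 0.23·11.8459^(-0.77) ≈ 0.0343.
MPK < n+g+δ = 0.079, so the economy is dynamically inefficient (over-saving).

dynamically inefficient; MPK ≈ 0.03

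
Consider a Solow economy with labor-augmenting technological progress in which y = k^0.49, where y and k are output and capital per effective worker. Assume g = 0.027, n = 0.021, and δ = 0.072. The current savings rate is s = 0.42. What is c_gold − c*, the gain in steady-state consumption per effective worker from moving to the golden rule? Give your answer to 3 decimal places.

Capital per effective worker breaks even when investment replaces (n + g + δ)·k; here n + g + δ = 0.12.
Current steady state (s = 0.42): k* = (0.42/0.12)^(1/0.51) ≈ 11.6627, y* = 11.6627^0.49 ≈ 3.3322, c* = (1−0.42)·3.3322 ≈ 1.9327.
Maximizing c = f(k) − (n+g+δ)·k gives f'(k) = n+g+δ, i.e. 0.49·k^(0.49−1) = 0.12, so k_gold = (0.49/0.12)^(1/0.51) ≈ 15.7786.
y_gold = 15.7786^0.49 ≈ 3.8641, c_gold = y_gold − 0.12·k_gold ≈ 1.9707.
Gain: Δc = 1.9707 − 1.9327 ≈ 0.0380.

Δc ≈ 0.038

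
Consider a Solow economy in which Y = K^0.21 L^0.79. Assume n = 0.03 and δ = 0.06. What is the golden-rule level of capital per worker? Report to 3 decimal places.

n + δ = 0.03 + 0.06 = 0.09.
Golden rule sets MPK = n+δ: 0.21·k^(0.21−1) = 0.09, so k_gold = (0.21/0.09)^(1/0.79) ≈ 2.9228.

k_gold ≈ 2.923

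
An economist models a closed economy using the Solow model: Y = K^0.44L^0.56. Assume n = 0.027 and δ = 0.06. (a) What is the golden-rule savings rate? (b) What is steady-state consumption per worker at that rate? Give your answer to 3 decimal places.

The effective depreciation rate is n + δ = 0.027 + 0.06 = 0.087.
For Cobb-Douglas, s_gold equals capital's share: s_gold = 0.44.
At the golden rule the marginal product of capital equals n+δ: 0.44·k^(0.44−1) = 0.087. Solving, k_gold = (0.44/0.087)^(1/0.56) ≈ 18.0727.
y_gold = 18.0727^0.44 ≈ 3.5735; c_gold = (1−0.44)·y_gold ≈ 2.0011.

(a) s_gold = 0.440; (b) c_gold ≈ 2.001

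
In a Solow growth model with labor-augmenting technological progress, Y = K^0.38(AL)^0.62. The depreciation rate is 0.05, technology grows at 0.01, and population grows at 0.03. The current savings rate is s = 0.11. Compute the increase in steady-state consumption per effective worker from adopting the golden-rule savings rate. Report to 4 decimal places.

Capital per effective worker breaks even when investment replaces (n + g + δ)·k; here n + g + δ = 0.09.
Current steady state (s = 0.11): k* = (0.11/0.09)^(1/0.62) ≈ 1.3822, y* = 1.3822^0.38 ≈ 1.1309, c* = (1−0.11)·1.1309 ≈ 1.0065.
Setting f'(k) = n+g+δ gives 0.38·k^(0.38−1) = 0.09, hence k_gold = (0.38/0.09)^(1/0.62) ≈ 10.2079.
y_gold = 10.2079^0.38 ≈ 2.4177, c_gold = y_gold − 0.09·k_gold ≈ 1.4990.
Gain: Δc = 1.4990 − 1.0065 ≈ 0.4925.

Δc ≈ 0.4925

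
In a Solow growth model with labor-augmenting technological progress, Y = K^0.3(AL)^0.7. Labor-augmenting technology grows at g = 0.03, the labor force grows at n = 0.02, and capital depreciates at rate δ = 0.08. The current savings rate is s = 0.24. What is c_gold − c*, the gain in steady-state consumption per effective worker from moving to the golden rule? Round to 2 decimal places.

Δc ≈ 0.01

Capital per effective worker breaks even when investment replaces (n + g + δ)·k; here n + g + δ = 0.13.
Current steady state (s = 0.24): k* = (0.24/0.13)^(1/0.7) ≈ 2.4009, y* = 2.4009^0.3 ≈ 1.3005, c* = (1−0.24)·1.3005 ≈ 0.9884.
At the golden rule the marginal product of capital equals n+g+δ: 0.3·k^(0.3−1) = 0.13. Solving, k_gold = (0.3/0.13)^(1/0.7) ≈ 3.3024.
y_gold = 3.3024^0.3 ≈ 1.4310, c_gold = y_gold − 0.13·k_gold ≈ 1.0017.
Gain: Δc = 1.0017 − 0.9884 ≈ 0.0133.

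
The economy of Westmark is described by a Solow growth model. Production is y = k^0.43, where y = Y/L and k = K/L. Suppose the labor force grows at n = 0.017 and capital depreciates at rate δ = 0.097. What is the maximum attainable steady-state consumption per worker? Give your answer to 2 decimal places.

The effective depreciation rate is n + δ = 0.017 + 0.097 = 0.114.
At the golden rule the marginal product of capital equals n+δ: 0.43·k^(0.43−1) = 0.114. Solving, k_gold = (0.43/0.114)^(1/0.57) ≈ 10.2687.
y_gold = 10.2687^0.43 ≈ 2.7224.
c_gold = y_gold − (n+δ)·k_gold = 2.7224 − 0.114·10.2687 ≈ 1.5518.

c_gold ≈ 1.55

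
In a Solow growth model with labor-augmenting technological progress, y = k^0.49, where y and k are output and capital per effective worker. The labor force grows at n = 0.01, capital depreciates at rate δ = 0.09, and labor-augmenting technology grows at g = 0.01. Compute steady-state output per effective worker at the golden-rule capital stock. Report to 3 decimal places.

y_gold ≈ 4.201

Break-even investment rate: n + g + δ = 0.01 + 0.01 + 0.09 = 0.11.
Maximizing c = f(k) − (n+g+δ)·k gives f'(k) = n+g+δ, i.e. 0.49·k^(0.49−1) = 0.11, so k_gold = (0.49/0.11)^(1/0.51) ≈ 18.7139.
Output: y_gold = k_gold^0.49 = 18.7139^0.49 ≈ 4.2011.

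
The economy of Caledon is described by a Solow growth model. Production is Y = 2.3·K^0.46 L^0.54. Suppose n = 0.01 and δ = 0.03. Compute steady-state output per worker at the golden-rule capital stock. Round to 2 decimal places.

Break-even investment rate: n + δ = 0.01 + 0.03 = 0.04.
Maximizing c = f(k) − (n+δ)·k gives f'(k) = n+δ, i.e. 0.46·2.3·k^(0.46−1) = 0.04, so k_gold = (0.46·2.3/0.04)^(1/0.54) ≈ 430.6472.
Output: y_gold = 2.3·k_gold^0.46 = 2.3·430.6472^0.46 ≈ 37.4476.

y_gold ≈ 37.45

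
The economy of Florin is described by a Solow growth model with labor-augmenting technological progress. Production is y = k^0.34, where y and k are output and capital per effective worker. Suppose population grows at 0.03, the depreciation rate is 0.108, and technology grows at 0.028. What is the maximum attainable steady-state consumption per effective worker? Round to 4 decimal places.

c_gold ≈ 0.9549

Capital per effective worker breaks even when investment replaces (n + g + δ)·k; here n + g + δ = 0.166.
At the golden rule the marginal product of capital equals n+g+δ: 0.34·k^(0.34−1) = 0.166. Solving, k_gold = (0.34/0.166)^(1/0.66) ≈ 2.9633.
y_gold = 2.9633^0.34 ≈ 1.4468.
c_gold = y_gold − (n+g+δ)·k_gold = 1.4468 − 0.166·2.9633 ≈ 0.9549.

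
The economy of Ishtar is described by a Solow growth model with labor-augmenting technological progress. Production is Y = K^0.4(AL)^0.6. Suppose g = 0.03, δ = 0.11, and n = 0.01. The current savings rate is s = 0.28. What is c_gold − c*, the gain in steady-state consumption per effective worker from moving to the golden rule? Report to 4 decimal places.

Δc ≈ 0.0622

n + g + δ = 0.01 + 0.03 + 0.11 = 0.15.
Current steady state (s = 0.28): k* = (0.28/0.15)^(1/0.6) ≈ 2.8299, y* = 2.8299^0.4 ≈ 1.5160, c* = (1−0.28)·1.5160 ≈ 1.0916.
Setting f'(k) = n+g+δ gives 0.4·k^(0.4−1) = 0.15, hence k_gold = (0.4/0.15)^(1/0.6) ≈ 5.1280.
y_gold = 5.1280^0.4 ≈ 1.9230, c_gold = y_gold − 0.15·k_gold ≈ 1.1538.
Gain: Δc = 1.1538 − 1.0916 ≈ 0.0622.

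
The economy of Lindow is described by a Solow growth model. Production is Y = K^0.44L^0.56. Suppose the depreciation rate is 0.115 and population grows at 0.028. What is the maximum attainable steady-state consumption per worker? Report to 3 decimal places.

c_gold ≈ 1.354

The effective depreciation rate is n + δ = 0.028 + 0.115 = 0.143.
Setting f'(k) = n+δ gives 0.44·k^(0.44−1) = 0.143, hence k_gold = (0.44/0.143)^(1/0.56) ≈ 7.4411.
y_gold = 7.4411^0.44 ≈ 2.4184.
c_gold = y_gold − (n+δ)·k_gold = 2.4184 − 0.143·7.4411 ≈ 1.3543.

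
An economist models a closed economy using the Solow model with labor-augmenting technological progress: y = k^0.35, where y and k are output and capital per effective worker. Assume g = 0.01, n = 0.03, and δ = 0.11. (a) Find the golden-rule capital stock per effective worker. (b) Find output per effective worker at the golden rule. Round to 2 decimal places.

(a) k_gold ≈ 3.68; (b) y_gold ≈ 1.58

Capital per effective worker breaks even when investment replaces (n + g + δ)·k; here n + g + δ = 0.15.
Maximizing c = f(k) − (n+g+δ)·k gives f'(k) = n+g+δ, i.e. 0.35·k^(0.35−1) = 0.15, so k_gold = (0.35/0.15)^(1/0.65) ≈ 3.6823.
y_gold = 3.6823^0.35 ≈ 1.5781.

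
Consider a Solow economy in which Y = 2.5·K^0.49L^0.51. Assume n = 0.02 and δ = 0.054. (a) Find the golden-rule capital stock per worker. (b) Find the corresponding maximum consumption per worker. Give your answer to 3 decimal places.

(a) k_gold ≈ 245.476; (b) c_gold ≈ 18.907

The effective depreciation rate is n + δ = 0.02 + 0.054 = 0.074.
At the golden rule the marginal product of capital equals n+δ: 0.49·2.5·k^(0.49−1) = 0.074. Solving, k_gold = (0.49·2.5/0.074)^(1/0.51) ≈ 245.4757.
y_gold = 2.5·245.4757^0.49 ≈ 37.0718; c_gold = y_gold − 0.074·k_gold ≈ 18.9066.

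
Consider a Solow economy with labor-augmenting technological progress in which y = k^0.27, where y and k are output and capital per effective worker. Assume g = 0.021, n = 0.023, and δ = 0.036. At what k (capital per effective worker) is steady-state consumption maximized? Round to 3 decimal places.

k_gold ≈ 5.293

Capital per effective worker breaks even when investment replaces (n + g + δ)·k; here n + g + δ = 0.08.
Maximizing c = f(k) − (n+g+δ)·k gives f'(k) = n+g+δ, i.e. 0.27·k^(0.27−1) = 0.08, so k_gold = (0.27/0.08)^(1/0.73) ≈ 5.2925.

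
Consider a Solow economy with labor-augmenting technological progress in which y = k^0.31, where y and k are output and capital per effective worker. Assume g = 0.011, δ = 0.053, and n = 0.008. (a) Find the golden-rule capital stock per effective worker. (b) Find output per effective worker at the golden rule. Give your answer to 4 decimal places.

The effective depreciation rate is n + g + δ = 0.008 + 0.011 + 0.053 = 0.072.
At the golden rule the marginal product of capital equals n+g+δ: 0.31·k^(0.31−1) = 0.072. Solving, k_gold = (0.31/0.072)^(1/0.69) ≈ 8.2963.
y_gold = 8.2963^0.31 ≈ 1.9269.

(a) k_gold ≈ 8.2963; (b) y_gold ≈ 1.9269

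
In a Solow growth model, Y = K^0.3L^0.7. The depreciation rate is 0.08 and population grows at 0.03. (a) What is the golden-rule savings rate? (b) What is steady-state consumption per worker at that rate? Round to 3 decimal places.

Capital per worker breaks even when investment replaces (n + δ)·k; here n + δ = 0.11.
For Cobb-Douglas, s_gold equals capital's share: s_gold = 0.3.
At the golden rule the marginal product of capital equals n+δ: 0.3·k^(0.3−1) = 0.11. Solving, k_gold = (0.3/0.11)^(1/0.7) ≈ 4.1925.
y_gold = 4.1925^0.3 ≈ 1.5372; c_gold = (1−0.3)·y_gold ≈ 1.0761.

(a) s_gold = 0.300; (b) c_gold ≈ 1.076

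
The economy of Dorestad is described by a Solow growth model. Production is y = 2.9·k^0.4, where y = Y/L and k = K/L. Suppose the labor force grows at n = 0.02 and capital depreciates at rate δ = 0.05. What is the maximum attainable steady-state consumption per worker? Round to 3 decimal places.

c_gold ≈ 11.310

Break-even investment rate: n + δ = 0.02 + 0.05 = 0.07.
Golden rule sets MPK = n+δ: 0.4·2.9·k^(0.4−1) = 0.07, so k_gold = (0.4·2.9/0.07)^(1/0.6) ≈ 107.7126.
y_gold = 2.9·107.7126^0.4 ≈ 18.8497.
c_gold = y_gold − (n+δ)·k_gold = 18.8497 − 0.07·107.7126 ≈ 11.3098.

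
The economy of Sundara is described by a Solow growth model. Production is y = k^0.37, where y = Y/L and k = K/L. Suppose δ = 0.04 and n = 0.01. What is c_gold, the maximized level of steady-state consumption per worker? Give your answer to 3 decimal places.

c_gold ≈ 2.041

The effective depreciation rate is n + δ = 0.01 + 0.04 = 0.05.
At the golden rule the marginal product of capital equals n+δ: 0.37·k^(0.37−1) = 0.05. Solving, k_gold = (0.37/0.05)^(1/0.63) ≈ 23.9736.
y_gold = 23.9736^0.37 ≈ 3.2397.
c_gold = y_gold − (n+δ)·k_gold = 3.2397 − 0.05·23.9736 ≈ 2.0410.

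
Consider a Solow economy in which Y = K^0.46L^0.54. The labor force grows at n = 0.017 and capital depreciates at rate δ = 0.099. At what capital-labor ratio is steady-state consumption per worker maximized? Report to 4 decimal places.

The effective depreciation rate is n + δ = 0.017 + 0.099 = 0.116.
Setting f'(k) = n+δ gives 0.46·k^(0.46−1) = 0.116, hence k_gold = (0.46/0.116)^(1/0.54) ≈ 12.8222.

k_gold ≈ 12.8222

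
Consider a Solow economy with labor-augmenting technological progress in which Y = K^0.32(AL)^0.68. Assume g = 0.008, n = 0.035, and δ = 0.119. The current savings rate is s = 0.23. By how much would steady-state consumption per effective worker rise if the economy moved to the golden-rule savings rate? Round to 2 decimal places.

The effective depreciation rate is n + g + δ = 0.035 + 0.008 + 0.119 = 0.162.
Current steady state (s = 0.23): k* = (0.23/0.162)^(1/0.68) ≈ 1.6743, y* = 1.6743^0.32 ≈ 1.1793, c* = (1−0.23)·1.1793 ≈ 0.9081.
Golden rule sets MPK = n+g+δ: 0.32·k^(0.32−1) = 0.162, so k_gold = (0.32/0.162)^(1/0.68) ≈ 2.7212.
y_gold = 2.7212^0.32 ≈ 1.3776, c_gold = y_gold − 0.162·k_gold ≈ 0.9368.
Gain: Δc = 0.9368 − 0.9081 ≈ 0.0287.

Δc ≈ 0.03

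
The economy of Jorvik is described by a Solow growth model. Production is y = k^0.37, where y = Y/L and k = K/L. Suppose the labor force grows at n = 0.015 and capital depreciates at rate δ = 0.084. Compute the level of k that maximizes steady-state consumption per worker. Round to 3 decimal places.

k_gold ≈ 8.107

The effective depreciation rate is n + δ = 0.015 + 0.084 = 0.099.
Maximizing c = f(k) − (n+δ)·k gives f'(k) = n+δ, i.e. 0.37·k^(0.37−1) = 0.099, so k_gold = (0.37/0.099)^(1/0.63) ≈ 8.1065.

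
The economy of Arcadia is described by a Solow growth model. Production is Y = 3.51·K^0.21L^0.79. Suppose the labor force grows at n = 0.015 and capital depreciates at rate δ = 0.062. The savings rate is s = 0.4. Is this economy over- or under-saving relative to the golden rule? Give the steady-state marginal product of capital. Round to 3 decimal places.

over-saving; MPK ≈ 0.040

The effective depreciation rate is n + δ = 0.015 + 0.062 = 0.077.
Steady-state k*: s·A·k^0.21 = 0.077·k gives k* = (0.4·3.51/0.077)^(1/0.79) ≈ 39.4499.
MPK = 0.21·3.51·39.4499^(-0.79) ≈ 0.0404.
MPK < n+δ = 0.077, so the economy is dynamically inefficient (over-saving).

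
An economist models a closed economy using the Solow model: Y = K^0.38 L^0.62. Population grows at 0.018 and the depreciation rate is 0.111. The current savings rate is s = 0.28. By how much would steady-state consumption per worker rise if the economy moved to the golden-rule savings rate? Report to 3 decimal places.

Δc ≈ 0.044

Capital per worker breaks even when investment replaces (n + δ)·k; here n + δ = 0.129.
Current steady state (s = 0.28): k* = (0.28/0.129)^(1/0.62) ≈ 3.4902, y* = 3.4902^0.38 ≈ 1.6080, c* = (1−0.28)·1.6080 ≈ 1.1578.
Setting f'(k) = n+δ gives 0.38·k^(0.38−1) = 0.129, hence k_gold = (0.38/0.129)^(1/0.62) ≈ 5.7117.
y_gold = 5.7117^0.38 ≈ 1.9390, c_gold = y_gold − 0.129·k_gold ≈ 1.2022.
Gain: Δc = 1.2022 − 1.1578 ≈ 0.0444.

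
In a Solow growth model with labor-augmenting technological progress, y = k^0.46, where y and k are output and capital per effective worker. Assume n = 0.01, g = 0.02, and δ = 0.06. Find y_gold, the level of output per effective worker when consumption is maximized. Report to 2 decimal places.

Break-even investment rate: n + g + δ = 0.01 + 0.02 + 0.06 = 0.09.
At the golden rule the marginal product of capital equals n+g+δ: 0.46·k^(0.46−1) = 0.09. Solving, k_gold = (0.46/0.09)^(1/0.54) ≈ 20.5147.
Output: y_gold = k_gold^0.46 = 20.5147^0.46 ≈ 4.0137.

y_gold ≈ 4.01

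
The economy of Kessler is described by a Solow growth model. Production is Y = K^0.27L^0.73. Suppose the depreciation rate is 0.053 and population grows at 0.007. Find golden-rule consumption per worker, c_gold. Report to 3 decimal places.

Break-even investment rate: n + δ = 0.007 + 0.053 = 0.06.
At the golden rule the marginal product of capital equals n+δ: 0.27·k^(0.27−1) = 0.06. Solving, k_gold = (0.27/0.06)^(1/0.73) ≈ 7.8490.
y_gold = 7.8490^0.27 ≈ 1.7442.
c_gold = y_gold − (n+δ)·k_gold = 1.7442 − 0.06·7.8490 ≈ 1.2733.

c_gold ≈ 1.273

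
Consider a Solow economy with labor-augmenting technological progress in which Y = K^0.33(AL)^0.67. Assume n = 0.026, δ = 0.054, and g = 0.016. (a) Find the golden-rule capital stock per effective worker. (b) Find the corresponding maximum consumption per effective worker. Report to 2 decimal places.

(a) k_gold ≈ 6.31; (b) c_gold ≈ 1.23

The effective depreciation rate is n + g + δ = 0.026 + 0.016 + 0.054 = 0.096.
Golden rule sets MPK = n+g+δ: 0.33·k^(0.33−1) = 0.096, so k_gold = (0.33/0.096)^(1/0.67) ≈ 6.3148.
y_gold = 6.3148^0.33 ≈ 1.8370; c_gold = y_gold − 0.096·k_gold ≈ 1.2308.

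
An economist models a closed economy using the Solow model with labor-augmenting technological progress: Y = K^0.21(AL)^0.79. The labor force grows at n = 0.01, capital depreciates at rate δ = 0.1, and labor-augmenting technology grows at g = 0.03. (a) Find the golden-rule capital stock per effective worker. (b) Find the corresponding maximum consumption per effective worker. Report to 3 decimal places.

n + g + δ = 0.01 + 0.03 + 0.1 = 0.14.
Maximizing c = f(k) − (n+g+δ)·k gives f'(k) = n+g+δ, i.e. 0.21·k^(0.21−1) = 0.14, so k_gold = (0.21/0.14)^(1/0.79) ≈ 1.6707.
y_gold = 1.6707^0.21 ≈ 1.1138; c_gold = y_gold − 0.14·k_gold ≈ 0.8799.

(a) k_gold ≈ 1.671; (b) c_gold ≈ 0.880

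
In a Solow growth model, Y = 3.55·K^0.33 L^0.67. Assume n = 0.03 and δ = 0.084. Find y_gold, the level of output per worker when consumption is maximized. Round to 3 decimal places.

Capital per worker breaks even when investment replaces (n + δ)·k; here n + δ = 0.114.
At the golden rule the marginal product of capital equals n+δ: 0.33·3.55·k^(0.33−1) = 0.114. Solving, k_gold = (0.33·3.55/0.114)^(1/0.67) ≈ 32.3747.
Output: y_gold = 3.55·k_gold^0.33 = 3.55·32.3747^0.33 ≈ 11.1840.

y_gold ≈ 11.184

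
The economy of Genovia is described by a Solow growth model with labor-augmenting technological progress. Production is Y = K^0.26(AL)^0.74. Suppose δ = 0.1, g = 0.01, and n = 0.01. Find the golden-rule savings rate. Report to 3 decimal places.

Break-even investment rate: n + g + δ = 0.01 + 0.01 + 0.1 = 0.12.
At the golden rule MPK = n+g+δ, and in any Cobb-Douglas steady state s = (n+g+δ)·k/y = MPK·k/y = capital's share 0.26.

s_gold = 0.260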